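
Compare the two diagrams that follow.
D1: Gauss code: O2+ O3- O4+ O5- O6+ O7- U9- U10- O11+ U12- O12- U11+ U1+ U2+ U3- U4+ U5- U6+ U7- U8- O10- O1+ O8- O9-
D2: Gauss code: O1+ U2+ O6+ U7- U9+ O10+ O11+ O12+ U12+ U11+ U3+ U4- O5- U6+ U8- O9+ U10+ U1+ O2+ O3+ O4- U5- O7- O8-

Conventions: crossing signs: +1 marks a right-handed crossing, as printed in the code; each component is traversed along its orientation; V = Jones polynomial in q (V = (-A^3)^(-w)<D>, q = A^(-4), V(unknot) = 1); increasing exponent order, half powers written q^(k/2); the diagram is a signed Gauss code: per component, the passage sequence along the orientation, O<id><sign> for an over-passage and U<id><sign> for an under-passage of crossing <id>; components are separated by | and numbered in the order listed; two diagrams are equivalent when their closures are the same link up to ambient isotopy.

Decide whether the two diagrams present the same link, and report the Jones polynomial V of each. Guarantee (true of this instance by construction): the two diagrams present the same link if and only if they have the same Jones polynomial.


equivalent: no
D1 (bracket A^-6; 12 crossings at w = -2): V = 1
V(D2) = q^-1 - 1 + 2q - 2q^2 + 2q^3 - 2q^4 + q^5  (w +4, c 12, <D> = A^-8 - 2A^-4 + 2 - 2A^4 + 2A^8 - A^12 + A^16)
key observation: 2 classes among 2 diagrams; unequal V(q) rules out equality


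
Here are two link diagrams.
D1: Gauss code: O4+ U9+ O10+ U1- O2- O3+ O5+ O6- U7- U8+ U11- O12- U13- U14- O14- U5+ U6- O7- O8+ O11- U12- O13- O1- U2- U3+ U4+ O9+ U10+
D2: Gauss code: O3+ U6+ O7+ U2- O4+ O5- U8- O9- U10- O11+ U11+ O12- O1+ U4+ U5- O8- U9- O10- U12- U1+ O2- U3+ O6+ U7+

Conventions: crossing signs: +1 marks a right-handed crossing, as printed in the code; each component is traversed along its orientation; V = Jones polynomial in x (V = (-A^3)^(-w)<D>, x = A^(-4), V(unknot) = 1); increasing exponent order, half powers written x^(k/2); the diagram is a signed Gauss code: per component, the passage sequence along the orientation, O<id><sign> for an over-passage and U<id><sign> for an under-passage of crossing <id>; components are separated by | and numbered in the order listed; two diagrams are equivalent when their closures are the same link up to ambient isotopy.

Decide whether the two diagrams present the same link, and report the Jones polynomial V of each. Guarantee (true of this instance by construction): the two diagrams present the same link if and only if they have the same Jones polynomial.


equivalent: yes
D1 (bracket -A^-18 + A^-14 - A^-10 + 3A^-6 - A^-2 + A^2 - A^6; 14 crossings at w = -2): V = -x^-3 + x^-2 - x^-1 + 3 - x + x^2 - x^3
V(D2) = -x^-3 + x^-2 - x^-1 + 3 - x + x^2 - x^3  [12 crossings, <D> = -A^-12 + A^-8 - A^-4 + 3 - A^4 + A^8 - A^12, w = 0]
observation: one V(x) for all 2 diagrams — one class (guaranteed)


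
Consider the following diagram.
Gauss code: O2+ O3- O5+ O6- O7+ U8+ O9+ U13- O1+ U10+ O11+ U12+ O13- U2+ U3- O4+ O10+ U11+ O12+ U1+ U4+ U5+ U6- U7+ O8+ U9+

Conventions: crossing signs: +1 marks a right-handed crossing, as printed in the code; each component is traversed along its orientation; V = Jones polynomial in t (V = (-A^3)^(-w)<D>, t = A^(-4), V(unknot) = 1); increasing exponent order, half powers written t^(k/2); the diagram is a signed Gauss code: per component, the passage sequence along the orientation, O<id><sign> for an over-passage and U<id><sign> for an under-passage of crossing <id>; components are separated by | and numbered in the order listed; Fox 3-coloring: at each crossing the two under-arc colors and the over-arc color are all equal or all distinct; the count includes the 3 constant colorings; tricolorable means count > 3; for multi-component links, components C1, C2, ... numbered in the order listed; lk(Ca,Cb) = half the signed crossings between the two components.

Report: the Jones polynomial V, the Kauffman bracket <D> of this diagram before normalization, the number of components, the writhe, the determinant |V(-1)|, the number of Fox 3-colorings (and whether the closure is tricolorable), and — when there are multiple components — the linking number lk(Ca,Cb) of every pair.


Jones polynomial: V(t) = t^2 + 2t^4 - 2t^5 + t^6 - 2t^7 + t^8
<D> = -A^-11 + 2A^-7 - A^-3 + 2A - 2A^5 - A^13; writhe +7
components 1, writhe +7 (13 crossings)
3-colorings: 27 of 3^13, det 9 — tricolorable
note: w = +7 shifts under R1 moves; the (-A^3)^(-7) factor cancels that in V


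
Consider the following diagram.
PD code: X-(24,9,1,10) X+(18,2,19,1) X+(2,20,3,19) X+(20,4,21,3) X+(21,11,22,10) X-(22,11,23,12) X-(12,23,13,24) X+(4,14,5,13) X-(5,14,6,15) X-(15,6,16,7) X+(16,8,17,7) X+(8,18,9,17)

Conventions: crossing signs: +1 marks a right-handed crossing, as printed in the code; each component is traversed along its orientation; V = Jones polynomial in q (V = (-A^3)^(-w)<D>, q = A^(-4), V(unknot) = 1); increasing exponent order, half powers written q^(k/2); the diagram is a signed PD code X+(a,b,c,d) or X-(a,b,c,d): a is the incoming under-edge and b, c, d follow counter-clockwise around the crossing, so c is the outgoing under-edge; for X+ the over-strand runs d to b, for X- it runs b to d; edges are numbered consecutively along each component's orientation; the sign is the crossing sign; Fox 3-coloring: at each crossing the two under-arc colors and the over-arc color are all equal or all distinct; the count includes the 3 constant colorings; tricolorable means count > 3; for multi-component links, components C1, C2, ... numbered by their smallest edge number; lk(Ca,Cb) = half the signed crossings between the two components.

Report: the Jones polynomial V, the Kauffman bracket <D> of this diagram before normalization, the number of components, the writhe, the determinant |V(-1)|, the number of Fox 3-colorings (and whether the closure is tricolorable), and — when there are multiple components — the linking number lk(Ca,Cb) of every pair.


V = q^-1 - 1 + 2q - 2q^2 + 2q^3 - 2q^4 + q^5
<D> = A^-14 - 2A^-10 + 2A^-6 - 2A^-2 + 2A^2 - A^6 + A^10 (w = +2)
1 component over 12 crossings, w = +2
3 Fox colorings among 3^12, |V(-1)| = 11: not tricolorable
why: det 11 = |V(-1)|; not divisible by 3, so not tricolorable


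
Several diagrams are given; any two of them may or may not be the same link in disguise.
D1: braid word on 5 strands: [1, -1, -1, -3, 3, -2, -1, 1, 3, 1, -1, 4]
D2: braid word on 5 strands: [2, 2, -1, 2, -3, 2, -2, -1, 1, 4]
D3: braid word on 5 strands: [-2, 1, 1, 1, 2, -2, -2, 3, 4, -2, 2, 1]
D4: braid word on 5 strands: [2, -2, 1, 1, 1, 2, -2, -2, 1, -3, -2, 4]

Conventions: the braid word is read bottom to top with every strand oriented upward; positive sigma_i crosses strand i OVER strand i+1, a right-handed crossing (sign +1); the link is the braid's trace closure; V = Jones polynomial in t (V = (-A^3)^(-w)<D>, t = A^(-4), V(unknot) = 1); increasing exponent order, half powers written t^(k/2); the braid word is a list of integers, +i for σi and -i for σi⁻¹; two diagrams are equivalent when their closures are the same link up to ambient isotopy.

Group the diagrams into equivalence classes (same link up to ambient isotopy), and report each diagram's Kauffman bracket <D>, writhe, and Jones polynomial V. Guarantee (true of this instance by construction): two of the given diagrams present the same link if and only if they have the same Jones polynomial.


equivalence classes: {D1} | {D2} | {D3, D4}
D1 (bracket 1; 12 crossings at w = 0): V = 1
V(D2) = t + t^3 - t^4  [10 crossings, <D> = -A^-10 + A^-6 + A^2, w = +2]
V(D3) = t^-1 - 1 + 2t - 2t^2 + 2t^3 - 2t^4 + t^5  (w +4, c 12, <D> = A^-8 - 2A^-4 + 2 - 2A^4 + 2A^8 - A^12 + A^16)
V(D4) = t^-1 - 1 + 2t - 2t^2 + 2t^3 - 2t^4 + t^5  [12 crossings, <D> = A^-14 - 2A^-10 + 2A^-6 - 2A^-2 + 2A^2 - A^6 + A^10, w = +2]
key observation: 3 values of V(t) split the 4 diagrams


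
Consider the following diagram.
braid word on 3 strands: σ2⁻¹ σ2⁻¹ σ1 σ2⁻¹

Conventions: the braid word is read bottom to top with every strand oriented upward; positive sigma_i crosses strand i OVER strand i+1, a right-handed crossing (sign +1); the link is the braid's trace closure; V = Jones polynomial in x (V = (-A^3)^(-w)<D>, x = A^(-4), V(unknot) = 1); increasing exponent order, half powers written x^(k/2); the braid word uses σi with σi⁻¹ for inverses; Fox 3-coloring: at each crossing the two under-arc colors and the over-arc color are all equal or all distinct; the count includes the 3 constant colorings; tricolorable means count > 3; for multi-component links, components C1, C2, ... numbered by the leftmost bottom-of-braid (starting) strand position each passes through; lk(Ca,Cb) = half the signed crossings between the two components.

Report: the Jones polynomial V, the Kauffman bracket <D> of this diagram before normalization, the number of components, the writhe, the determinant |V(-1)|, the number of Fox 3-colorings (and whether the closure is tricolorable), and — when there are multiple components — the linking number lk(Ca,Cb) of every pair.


V(x) = -x^-4 + x^-3 + x^-1
bracket: A^-2 + A^6 - A^10, w = -2
1 component, writhe -2, over 4 crossings
det 3, colorings 9 of 3^4 — tricolorable
observation: det 3 = |V(-1)|; divisible by 3, so tricolorable


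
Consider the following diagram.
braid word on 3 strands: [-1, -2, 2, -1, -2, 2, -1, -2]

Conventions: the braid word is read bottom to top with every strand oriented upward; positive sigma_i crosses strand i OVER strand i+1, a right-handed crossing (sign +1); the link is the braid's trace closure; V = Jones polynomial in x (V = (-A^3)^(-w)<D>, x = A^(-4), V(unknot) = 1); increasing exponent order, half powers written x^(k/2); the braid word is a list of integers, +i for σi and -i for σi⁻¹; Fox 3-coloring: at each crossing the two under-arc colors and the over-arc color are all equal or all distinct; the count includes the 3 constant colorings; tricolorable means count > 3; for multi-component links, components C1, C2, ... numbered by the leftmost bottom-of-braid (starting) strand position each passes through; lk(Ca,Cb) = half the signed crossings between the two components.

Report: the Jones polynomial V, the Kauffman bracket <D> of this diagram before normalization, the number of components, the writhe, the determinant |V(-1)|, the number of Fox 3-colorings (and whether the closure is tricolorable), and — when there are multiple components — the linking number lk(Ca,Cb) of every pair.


Jones polynomial: V(x) = -x^-4 + x^-3 + x^-1
<D> = A^-8 + 1 - A^4; writhe -4
components 1, writhe -4 (8 crossings)
3-colorings: 9 of 3^8, det 3 — tricolorable
note: inverse pairs cancel, leaving σ1⁻¹ σ1⁻¹ σ1⁻¹ σ2⁻¹


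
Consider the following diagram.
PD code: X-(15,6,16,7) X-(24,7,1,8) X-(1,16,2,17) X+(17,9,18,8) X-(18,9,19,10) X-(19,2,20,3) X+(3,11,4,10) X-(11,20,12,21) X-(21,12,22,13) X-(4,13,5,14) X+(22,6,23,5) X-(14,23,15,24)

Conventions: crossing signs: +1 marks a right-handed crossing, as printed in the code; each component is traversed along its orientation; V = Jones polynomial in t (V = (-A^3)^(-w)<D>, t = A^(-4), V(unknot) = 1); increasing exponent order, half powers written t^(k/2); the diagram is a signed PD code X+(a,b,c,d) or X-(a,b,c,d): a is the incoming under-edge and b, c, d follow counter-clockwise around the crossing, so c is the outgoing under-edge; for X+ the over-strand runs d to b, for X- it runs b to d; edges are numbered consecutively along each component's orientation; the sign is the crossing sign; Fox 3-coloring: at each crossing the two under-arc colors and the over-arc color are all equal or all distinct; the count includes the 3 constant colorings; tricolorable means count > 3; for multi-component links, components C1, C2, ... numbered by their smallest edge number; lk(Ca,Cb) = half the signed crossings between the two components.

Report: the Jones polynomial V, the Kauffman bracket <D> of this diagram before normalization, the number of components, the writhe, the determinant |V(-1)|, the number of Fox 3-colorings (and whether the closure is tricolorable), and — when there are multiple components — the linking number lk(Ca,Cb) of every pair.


V = -t^-9 + 2t^-8 - 3t^-7 + 3t^-6 - 3t^-5 + 3t^-4 - t^-3 + t^-2
<D> = A^-10 - A^-6 + 3A^-2 - 3A^2 + 3A^6 - 3A^10 + 2A^14 - A^18 (w = -6)
1 component over 12 crossings, w = -6
3 Fox colorings among 3^12, |V(-1)| = 17: not tricolorable
why: |V(-1)| = 17: so not tricolorable, since 3 does not divide 17


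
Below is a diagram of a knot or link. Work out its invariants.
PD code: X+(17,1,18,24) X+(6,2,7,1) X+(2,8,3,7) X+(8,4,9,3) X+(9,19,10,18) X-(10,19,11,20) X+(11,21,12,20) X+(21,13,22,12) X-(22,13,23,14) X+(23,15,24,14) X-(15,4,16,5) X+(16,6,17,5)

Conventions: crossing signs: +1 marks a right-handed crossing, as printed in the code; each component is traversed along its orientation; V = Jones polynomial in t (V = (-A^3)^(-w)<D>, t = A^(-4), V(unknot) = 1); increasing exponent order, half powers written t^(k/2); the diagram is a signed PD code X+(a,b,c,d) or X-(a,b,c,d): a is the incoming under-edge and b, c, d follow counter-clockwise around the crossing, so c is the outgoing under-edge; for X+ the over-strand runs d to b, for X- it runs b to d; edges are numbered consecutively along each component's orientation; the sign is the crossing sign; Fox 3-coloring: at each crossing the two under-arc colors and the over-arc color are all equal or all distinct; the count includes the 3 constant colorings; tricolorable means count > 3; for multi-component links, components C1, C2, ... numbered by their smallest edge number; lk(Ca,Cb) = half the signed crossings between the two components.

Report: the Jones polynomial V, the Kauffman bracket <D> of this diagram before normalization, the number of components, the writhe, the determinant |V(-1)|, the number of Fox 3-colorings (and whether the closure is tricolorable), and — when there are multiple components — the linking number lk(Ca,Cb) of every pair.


V = t^2 + 2t^4 - 2t^5 + t^6 - 2t^7 + t^8
<D> = A^-14 - 2A^-10 + A^-6 - 2A^-2 + 2A^2 + A^10 (w = +6)
1 component over 12 crossings, w = +6
27 Fox colorings among 3^12, |V(-1)| = 9: tricolorable
why: det 9 = |V(-1)|; divisible by 3, so tricolorable


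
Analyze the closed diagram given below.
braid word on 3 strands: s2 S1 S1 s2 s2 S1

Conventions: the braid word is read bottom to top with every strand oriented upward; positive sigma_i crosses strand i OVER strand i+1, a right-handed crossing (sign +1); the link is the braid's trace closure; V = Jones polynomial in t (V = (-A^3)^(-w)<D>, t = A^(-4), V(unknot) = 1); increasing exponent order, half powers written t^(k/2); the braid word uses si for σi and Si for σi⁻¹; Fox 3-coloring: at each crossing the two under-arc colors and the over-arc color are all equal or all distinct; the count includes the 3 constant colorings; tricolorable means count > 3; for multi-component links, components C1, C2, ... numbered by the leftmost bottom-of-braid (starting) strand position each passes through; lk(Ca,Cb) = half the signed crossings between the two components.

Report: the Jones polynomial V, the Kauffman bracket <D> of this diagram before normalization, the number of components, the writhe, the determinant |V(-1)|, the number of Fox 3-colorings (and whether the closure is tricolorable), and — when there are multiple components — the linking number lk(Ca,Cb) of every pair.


Jones polynomial: V(t) = -t^-3 + 2t^-2 - 2t^-1 + 3 - 2t + 2t^2 - t^3
<D> = -A^-12 + 2A^-8 - 2A^-4 + 3 - 2A^4 + 2A^8 - A^12; writhe 0
components 1, writhe 0 (6 crossings)
3-colorings: 3 of 3^6, det 13 — not tricolorable
note: V spans 6 powers of t: at least 6 crossings in any diagram


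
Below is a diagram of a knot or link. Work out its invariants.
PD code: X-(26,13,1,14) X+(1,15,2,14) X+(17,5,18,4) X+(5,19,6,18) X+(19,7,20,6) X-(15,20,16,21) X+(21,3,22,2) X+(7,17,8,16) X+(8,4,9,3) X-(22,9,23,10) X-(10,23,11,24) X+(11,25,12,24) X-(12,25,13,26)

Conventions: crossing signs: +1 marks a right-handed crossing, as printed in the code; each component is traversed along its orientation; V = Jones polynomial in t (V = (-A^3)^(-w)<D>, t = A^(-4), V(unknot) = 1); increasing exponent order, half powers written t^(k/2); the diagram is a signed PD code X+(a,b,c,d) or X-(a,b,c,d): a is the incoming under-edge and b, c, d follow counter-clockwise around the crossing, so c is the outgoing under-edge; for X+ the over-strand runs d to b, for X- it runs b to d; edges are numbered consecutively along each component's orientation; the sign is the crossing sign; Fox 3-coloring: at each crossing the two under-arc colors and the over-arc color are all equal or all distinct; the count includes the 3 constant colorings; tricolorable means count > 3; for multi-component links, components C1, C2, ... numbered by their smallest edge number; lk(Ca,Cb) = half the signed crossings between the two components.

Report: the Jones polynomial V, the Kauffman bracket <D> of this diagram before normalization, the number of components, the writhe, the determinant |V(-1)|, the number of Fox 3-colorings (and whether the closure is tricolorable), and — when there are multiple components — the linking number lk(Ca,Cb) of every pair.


Jones polynomial: V(t) = t^-1 - 1 + 2t - 2t^2 + 2t^3 - 2t^4 + t^5
<D> = -A^-11 + 2A^-7 - 2A^-3 + 2A - 2A^5 + A^9 - A^13; writhe +3
components 1, writhe +3 (13 crossings)
3-colorings: 3 of 3^13, det 11 — not tricolorable
note: |V(-1)| = 11: so not tricolorable, since 3 does not divide 11


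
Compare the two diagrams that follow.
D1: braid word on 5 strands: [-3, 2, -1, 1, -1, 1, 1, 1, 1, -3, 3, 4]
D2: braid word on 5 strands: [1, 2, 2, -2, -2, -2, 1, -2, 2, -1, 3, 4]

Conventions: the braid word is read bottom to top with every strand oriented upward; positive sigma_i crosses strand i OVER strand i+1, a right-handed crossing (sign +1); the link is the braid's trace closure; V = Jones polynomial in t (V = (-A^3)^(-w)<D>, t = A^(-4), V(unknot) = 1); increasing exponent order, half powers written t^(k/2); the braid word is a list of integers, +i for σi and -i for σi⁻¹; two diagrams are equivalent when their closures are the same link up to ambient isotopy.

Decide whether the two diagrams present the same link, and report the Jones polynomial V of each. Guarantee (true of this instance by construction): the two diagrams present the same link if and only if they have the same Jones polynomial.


equivalent: no
V(D1) = t + t^3 - t^4  (w +4, c 12, <D> = -A^-4 + 1 + A^8)
V(D2) = 1  (w +2, c 12, <D> = A^6)
why: comparing 2 Jones polynomials yields 2 groups


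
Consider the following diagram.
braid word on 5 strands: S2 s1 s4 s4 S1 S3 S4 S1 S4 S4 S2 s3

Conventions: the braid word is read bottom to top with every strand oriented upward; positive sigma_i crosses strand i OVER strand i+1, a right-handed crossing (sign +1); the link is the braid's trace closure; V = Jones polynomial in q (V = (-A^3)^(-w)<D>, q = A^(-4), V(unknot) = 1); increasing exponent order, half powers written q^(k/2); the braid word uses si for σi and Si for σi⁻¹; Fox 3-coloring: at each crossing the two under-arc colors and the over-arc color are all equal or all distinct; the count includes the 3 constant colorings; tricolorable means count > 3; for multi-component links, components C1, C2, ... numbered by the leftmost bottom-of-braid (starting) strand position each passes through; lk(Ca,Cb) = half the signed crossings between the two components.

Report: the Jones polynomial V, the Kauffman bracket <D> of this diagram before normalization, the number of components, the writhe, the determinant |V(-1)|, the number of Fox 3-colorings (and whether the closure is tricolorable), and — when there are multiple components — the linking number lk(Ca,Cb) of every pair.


V = q^-5 - 2q^-4 + 2q^-3 - 2q^-2 + 2q^-1 - 1 + q
<D> = A^-16 - A^-12 + 2A^-8 - 2A^-4 + 2 - 2A^4 + A^8 (w = -4)
1 component over 12 crossings, w = -4
3 Fox colorings among 3^12, |V(-1)| = 11: not tricolorable
why: w = -4 (over 12 crossings) is diagram-only; (-A^3)^(4) removes it from V


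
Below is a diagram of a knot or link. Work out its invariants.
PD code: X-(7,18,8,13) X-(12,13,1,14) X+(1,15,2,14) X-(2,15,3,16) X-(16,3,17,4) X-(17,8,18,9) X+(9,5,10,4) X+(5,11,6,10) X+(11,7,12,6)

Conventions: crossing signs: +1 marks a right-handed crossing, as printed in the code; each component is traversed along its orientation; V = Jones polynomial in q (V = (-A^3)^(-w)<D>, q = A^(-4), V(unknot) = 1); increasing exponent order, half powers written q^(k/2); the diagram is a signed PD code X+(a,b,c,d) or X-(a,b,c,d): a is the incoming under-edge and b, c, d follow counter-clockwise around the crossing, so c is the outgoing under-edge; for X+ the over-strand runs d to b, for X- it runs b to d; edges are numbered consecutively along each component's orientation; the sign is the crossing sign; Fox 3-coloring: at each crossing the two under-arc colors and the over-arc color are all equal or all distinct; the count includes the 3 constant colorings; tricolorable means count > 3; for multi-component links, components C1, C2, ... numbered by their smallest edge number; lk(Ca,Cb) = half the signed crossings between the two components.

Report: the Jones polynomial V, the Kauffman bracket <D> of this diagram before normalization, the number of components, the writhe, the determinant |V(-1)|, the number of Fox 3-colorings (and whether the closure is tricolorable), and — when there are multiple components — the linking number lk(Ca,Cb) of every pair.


V = -q^(-7/2) - q^(-3/2) - q^(1/2) + q^(3/2)
<D> = -A^-9 + A^-5 + A^3 + A^11 (w = -1)
2 components over 9 crossings, w = -1
lk(C1,C2): -2
3 Fox colorings among 3^9, |V(-1)| = 4: not tricolorable
why: span 5 respects span(V) <= c + mu - 1 = 10 for this 2-component diagram


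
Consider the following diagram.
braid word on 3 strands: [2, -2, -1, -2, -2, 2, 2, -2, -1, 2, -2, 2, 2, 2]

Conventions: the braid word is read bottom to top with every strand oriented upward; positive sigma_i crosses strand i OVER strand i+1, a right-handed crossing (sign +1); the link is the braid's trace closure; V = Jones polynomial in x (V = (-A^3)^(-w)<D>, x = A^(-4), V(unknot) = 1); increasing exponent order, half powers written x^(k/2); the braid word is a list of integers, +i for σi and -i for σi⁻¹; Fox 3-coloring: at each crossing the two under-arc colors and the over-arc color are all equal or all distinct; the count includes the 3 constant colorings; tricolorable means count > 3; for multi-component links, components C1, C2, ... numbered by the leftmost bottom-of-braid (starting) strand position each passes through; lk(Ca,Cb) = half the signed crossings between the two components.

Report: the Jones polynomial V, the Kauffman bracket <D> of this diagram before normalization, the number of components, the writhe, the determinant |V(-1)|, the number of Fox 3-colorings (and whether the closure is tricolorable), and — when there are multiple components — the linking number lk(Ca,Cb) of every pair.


V = 1
<D> = 1 (w = 0)
1 component over 14 crossings, w = 0
3 Fox colorings among 3^14, |V(-1)| = 1: not tricolorable
why: w = 0 shifts under R1 moves; the (-A^3)^(0) factor cancels that in V


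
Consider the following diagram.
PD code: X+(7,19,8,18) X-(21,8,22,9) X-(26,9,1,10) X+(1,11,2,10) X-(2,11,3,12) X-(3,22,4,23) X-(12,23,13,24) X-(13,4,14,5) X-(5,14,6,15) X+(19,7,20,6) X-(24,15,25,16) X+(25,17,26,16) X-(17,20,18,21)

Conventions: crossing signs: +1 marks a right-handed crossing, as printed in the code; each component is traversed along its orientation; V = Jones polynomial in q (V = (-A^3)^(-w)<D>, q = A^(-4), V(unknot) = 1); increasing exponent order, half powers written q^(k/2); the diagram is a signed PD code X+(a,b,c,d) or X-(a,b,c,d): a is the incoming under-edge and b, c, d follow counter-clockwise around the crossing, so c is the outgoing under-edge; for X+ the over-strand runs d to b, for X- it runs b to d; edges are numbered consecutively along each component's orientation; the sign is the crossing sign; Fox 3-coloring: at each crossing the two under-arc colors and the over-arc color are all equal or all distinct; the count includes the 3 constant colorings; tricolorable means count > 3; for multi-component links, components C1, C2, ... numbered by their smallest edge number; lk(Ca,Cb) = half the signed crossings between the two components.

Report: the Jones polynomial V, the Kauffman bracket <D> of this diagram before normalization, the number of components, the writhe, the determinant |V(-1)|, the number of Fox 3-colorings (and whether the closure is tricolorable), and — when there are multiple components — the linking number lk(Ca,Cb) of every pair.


Jones polynomial: V(q) = q^-8 - 2q^-7 + 2q^-6 - 3q^-5 + 3q^-4 - 2q^-3 + 2q^-2 - q^-1 + 1
<D> = -A^-15 + A^-11 - 2A^-7 + 2A^-3 - 3A + 3A^5 - 2A^9 + 2A^13 - A^17; writhe -5
components 1, writhe -5 (13 crossings)
3-colorings: 3 of 3^13, det 17 — not tricolorable
note: det 17 = |V(-1)|; not divisible by 3, so not tricolorable


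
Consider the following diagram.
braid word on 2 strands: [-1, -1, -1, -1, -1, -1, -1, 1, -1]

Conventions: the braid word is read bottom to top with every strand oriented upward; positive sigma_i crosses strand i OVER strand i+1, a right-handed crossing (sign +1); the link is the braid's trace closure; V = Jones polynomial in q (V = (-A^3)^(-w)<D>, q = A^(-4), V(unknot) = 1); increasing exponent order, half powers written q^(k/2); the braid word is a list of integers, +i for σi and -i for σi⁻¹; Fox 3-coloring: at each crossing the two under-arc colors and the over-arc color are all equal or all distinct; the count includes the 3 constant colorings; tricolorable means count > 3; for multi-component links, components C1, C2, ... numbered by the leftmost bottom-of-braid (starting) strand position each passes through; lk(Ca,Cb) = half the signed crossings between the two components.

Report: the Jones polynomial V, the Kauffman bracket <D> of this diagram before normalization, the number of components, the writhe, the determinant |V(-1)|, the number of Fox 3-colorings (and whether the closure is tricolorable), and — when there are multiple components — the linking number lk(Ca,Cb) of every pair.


Jones polynomial: V(q) = -q^-10 + q^-9 - q^-8 + q^-7 - q^-6 + q^-5 + q^-3
<D> = -A^-9 - A^-1 + A^3 - A^7 + A^11 - A^15 + A^19; writhe -7
components 1, writhe -7 (9 crossings)
3-colorings: 3 of 3^9, det 7 — not tricolorable
note: the span of V is 7, forcing >= 7 crossings in any diagram


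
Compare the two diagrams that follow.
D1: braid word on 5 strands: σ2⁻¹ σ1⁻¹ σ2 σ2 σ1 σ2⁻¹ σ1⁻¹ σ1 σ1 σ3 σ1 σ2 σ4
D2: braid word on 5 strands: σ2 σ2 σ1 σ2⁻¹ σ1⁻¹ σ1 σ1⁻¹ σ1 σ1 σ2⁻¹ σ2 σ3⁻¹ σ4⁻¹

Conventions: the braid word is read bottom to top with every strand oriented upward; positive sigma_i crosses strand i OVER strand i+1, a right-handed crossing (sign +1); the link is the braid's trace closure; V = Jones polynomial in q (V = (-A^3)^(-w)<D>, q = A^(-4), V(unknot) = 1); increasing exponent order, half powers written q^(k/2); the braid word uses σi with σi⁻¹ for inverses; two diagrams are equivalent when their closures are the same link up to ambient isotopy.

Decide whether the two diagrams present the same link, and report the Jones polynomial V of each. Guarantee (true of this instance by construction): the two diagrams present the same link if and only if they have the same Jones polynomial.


equivalent: yes
D1 (bracket A^-3 + A^5 - A^9 + A^13; 13 crossings at w = +5): V = -q^(1/2) + q^(3/2) - q^(5/2) - q^(9/2)
V(D2) = -q^(1/2) + q^(3/2) - q^(5/2) - q^(9/2)  (w +1, c 13, <D> = A^-15 + A^-7 - A^-3 + A)
key observation: Markov moves rewrite D1 (13 crossings) into D2 (13)


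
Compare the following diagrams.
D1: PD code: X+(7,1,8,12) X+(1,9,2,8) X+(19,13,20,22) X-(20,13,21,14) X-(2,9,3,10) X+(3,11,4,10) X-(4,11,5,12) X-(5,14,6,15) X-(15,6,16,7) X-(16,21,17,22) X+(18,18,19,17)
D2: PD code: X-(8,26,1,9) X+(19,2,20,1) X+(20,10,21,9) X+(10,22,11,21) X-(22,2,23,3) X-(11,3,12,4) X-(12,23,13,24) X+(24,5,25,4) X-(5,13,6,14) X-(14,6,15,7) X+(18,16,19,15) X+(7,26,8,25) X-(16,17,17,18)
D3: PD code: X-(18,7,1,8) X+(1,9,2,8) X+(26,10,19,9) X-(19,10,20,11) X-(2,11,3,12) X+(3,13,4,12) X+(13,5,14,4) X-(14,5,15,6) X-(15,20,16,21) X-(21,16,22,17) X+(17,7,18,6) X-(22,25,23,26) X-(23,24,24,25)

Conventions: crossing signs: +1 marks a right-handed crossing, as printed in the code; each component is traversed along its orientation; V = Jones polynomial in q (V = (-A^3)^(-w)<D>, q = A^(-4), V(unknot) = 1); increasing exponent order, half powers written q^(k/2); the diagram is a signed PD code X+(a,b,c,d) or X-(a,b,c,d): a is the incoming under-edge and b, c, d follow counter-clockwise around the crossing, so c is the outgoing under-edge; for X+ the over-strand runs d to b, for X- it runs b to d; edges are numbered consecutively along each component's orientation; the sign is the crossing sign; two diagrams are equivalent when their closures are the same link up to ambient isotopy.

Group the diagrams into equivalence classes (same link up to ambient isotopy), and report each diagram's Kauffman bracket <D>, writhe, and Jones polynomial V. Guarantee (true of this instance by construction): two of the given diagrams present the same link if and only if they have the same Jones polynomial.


equivalence classes: {D1, D2, D3}
D1 (bracket A^-1 + A^7; 11 crossings at w = -1): V = -q^(-5/2) - q^(-1/2)
D2 (bracket A^-1 + A^7; 13 crossings at w = -1): V = -q^(-5/2) - q^(-1/2)
V(D3) = -q^(-5/2) - q^(-1/2)  (w -3, c 13, <D> = A^-7 + A)
observation: one V(q) for all 3 diagrams — one class (guaranteed)


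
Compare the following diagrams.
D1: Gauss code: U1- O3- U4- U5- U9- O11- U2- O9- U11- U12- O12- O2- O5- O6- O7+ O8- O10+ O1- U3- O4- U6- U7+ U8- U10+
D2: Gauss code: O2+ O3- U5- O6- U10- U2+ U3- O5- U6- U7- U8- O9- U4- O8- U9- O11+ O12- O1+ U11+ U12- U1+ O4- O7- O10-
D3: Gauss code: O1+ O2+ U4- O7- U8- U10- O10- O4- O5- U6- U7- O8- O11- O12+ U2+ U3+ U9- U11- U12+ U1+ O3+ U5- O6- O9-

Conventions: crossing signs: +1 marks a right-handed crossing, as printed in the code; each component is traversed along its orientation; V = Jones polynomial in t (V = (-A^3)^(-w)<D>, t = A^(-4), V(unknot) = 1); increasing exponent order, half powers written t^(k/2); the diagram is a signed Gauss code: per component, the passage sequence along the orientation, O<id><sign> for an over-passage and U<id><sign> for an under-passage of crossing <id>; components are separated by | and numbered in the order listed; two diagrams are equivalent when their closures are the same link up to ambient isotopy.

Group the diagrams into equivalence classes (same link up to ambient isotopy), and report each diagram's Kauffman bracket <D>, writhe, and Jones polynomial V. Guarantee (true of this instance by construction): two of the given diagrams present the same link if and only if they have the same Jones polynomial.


grouping into links: {D1, D2} | {D3}
V(D1) = t^-8 - 2t^-7 + t^-6 - 2t^-5 + 2t^-4 + t^-2  (w -8, c 12, <D> = A^-16 + 2A^-8 - 2A^-4 + 1 - 2A^4 + A^8)
V(D2) = t^-8 - 2t^-7 + t^-6 - 2t^-5 + 2t^-4 + t^-2  [12 crossings, <D> = A^-10 + 2A^-2 - 2A^2 + A^6 - 2A^10 + A^14, w = -6]
V(D3) = -t^-6 + t^-5 - t^-4 + 2t^-3 - t^-2 + t^-1  (w -4, c 12, <D> = A^-8 - A^-4 + 2 - A^4 + A^8 - A^12)
key observation: comparing 3 Jones polynomials yields 2 groups


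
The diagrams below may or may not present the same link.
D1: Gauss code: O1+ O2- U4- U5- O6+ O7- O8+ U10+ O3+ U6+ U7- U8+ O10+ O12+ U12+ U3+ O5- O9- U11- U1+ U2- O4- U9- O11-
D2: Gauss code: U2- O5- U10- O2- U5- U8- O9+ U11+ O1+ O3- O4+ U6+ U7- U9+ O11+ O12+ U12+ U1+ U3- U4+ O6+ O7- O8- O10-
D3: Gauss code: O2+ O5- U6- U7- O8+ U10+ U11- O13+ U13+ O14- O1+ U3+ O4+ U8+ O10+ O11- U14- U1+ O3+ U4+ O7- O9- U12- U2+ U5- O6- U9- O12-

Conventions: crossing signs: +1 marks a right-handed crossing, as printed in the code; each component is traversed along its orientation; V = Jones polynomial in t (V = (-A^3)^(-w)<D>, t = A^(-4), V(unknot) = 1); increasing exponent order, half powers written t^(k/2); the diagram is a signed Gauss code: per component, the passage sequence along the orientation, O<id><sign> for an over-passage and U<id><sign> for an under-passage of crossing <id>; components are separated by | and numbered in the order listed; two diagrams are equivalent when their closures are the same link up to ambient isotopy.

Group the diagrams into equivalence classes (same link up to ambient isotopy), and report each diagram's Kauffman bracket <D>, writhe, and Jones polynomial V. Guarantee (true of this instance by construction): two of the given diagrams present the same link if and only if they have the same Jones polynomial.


equivalence classes: {D1, D2, D3}
D1 (bracket -A^-12 + A^-8 - A^-4 + 3 - A^4 + A^8 - A^12; 12 crossings at w = 0): V = -t^-3 + t^-2 - t^-1 + 3 - t + t^2 - t^3
D2 (bracket -A^-12 + A^-8 - A^-4 + 3 - A^4 + A^8 - A^12; 12 crossings at w = 0): V = -t^-3 + t^-2 - t^-1 + 3 - t + t^2 - t^3
V(D3) = -t^-3 + t^-2 - t^-1 + 3 - t + t^2 - t^3  (w 0, c 14, <D> = -A^-12 + A^-8 - A^-4 + 3 - A^4 + A^8 - A^12)
observation: all 3 diagrams share one V(t), hence one class


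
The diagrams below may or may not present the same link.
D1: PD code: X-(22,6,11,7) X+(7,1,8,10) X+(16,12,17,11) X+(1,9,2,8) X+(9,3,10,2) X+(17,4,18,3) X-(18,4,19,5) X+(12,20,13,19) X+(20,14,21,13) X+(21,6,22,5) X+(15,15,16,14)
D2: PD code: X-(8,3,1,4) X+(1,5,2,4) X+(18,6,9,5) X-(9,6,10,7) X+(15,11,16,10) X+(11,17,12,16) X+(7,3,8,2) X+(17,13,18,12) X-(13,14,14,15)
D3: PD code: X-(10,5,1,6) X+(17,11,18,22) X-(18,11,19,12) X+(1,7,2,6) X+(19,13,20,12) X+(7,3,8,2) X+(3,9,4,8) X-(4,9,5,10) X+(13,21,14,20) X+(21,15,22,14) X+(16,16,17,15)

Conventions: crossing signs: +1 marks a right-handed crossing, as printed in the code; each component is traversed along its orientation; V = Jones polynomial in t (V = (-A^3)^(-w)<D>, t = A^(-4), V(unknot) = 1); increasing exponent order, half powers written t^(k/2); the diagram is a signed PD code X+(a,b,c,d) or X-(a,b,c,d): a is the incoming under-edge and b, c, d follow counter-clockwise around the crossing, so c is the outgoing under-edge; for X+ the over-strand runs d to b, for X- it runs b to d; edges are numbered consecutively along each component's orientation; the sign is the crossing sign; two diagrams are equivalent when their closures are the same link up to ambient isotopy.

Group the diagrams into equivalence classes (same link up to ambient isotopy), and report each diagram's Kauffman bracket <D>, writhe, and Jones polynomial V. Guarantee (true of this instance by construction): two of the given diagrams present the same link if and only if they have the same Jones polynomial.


grouping into links: {D1} | {D2, D3}
V(D1) = -t^(3/2) - t^(5/2) - 2t^(7/2) + t^(11/2) + t^(13/2) + t^(15/2) - t^(17/2)  (w +7, c 11, <D> = A^-13 - A^-9 - A^-5 - A^-1 + 2A^7 + A^11 + A^15)
V(D2) = -t^(1/2) - t^(3/2) - t^(5/2) + t^(9/2)  (w +3, c 9, <D> = -A^-9 + A^-1 + A^3 + A^7)
V(D3) = -t^(1/2) - t^(3/2) - t^(5/2) + t^(9/2)  (w +5, c 11, <D> = -A^-3 + A^5 + A^9 + A^13)
key observation: V(t) takes 2 values over 3 diagrams, fixing the grouping


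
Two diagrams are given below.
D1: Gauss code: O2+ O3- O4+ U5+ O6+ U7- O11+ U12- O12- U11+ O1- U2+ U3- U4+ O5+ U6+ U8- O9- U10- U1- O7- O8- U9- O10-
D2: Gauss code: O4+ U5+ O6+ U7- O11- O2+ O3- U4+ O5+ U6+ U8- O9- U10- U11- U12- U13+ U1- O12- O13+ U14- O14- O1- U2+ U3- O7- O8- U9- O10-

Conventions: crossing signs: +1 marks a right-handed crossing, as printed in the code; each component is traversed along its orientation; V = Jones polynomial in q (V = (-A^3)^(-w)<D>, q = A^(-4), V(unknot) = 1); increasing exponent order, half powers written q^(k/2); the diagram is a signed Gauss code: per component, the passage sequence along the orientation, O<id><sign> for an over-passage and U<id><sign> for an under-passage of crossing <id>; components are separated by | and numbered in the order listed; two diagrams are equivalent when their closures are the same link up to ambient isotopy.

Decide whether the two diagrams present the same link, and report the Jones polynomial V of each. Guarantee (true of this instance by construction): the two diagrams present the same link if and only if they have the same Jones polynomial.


equivalent: yes
V(D1) = -q^-5 + q^-4 - q^-3 + 2q^-2 - q^-1 + 2 - q  (w -2, c 12, <D> = -A^-10 + 2A^-6 - A^-2 + 2A^2 - A^6 + A^10 - A^14)
V(D2) = -q^-5 + q^-4 - q^-3 + 2q^-2 - q^-1 + 2 - q  (w -4, c 14, <D> = -A^-16 + 2A^-12 - A^-8 + 2A^-4 - 1 + A^4 - A^8)
why: Reidemeister moves carry D1 (12 crossings) to D2 (14)


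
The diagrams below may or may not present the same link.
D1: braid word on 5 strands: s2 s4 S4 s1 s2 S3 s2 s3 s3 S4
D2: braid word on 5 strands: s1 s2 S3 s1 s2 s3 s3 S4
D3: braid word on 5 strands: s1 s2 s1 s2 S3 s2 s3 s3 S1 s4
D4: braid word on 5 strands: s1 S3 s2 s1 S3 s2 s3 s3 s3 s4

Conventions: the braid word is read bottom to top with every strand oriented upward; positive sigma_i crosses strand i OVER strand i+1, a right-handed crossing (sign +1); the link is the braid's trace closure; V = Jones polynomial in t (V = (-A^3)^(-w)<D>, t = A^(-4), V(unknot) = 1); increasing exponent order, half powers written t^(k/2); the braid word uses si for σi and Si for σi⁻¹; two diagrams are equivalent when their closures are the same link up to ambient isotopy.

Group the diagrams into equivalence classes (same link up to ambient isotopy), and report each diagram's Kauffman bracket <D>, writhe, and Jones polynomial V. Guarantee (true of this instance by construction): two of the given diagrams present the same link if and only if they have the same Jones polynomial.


equivalence classes: {D1, D2, D3, D4}
D1 (bracket -A^-12 + A^-8 - A^-4 + 2 - A^4 + A^8; 10 crossings at w = +4): V = t - t^2 + 2t^3 - t^4 + t^5 - t^6
V(D2) = t - t^2 + 2t^3 - t^4 + t^5 - t^6  [8 crossings, <D> = -A^-12 + A^-8 - A^-4 + 2 - A^4 + A^8, w = +4]
V(D3) = t - t^2 + 2t^3 - t^4 + t^5 - t^6  (w +6, c 10, <D> = -A^-6 + A^-2 - A^2 + 2A^6 - A^10 + A^14)
V(D4) = t - t^2 + 2t^3 - t^4 + t^5 - t^6  [10 crossings, <D> = -A^-6 + A^-2 - A^2 + 2A^6 - A^10 + A^14, w = +6]
key observation: all 4 diagrams share one V(t), hence one class


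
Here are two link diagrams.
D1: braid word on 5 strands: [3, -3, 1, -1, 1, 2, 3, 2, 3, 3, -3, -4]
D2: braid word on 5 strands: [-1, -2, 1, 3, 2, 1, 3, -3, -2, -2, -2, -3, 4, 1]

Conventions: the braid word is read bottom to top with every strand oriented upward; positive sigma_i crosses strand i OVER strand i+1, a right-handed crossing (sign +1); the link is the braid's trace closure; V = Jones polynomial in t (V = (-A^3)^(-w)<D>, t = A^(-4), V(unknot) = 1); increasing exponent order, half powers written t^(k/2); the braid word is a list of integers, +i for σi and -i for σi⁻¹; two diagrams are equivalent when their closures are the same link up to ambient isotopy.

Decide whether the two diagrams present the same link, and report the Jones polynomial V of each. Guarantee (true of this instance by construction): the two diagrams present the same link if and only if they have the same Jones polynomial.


equivalent: no
D1 (bracket -A^-4 + 1 + A^8; 12 crossings at w = +4): V = t + t^3 - t^4
V(D2) = 1  (w 0, c 14, <D> = 1)
key observation: 2 classes among 2 diagrams; unequal V(t) rules out equality


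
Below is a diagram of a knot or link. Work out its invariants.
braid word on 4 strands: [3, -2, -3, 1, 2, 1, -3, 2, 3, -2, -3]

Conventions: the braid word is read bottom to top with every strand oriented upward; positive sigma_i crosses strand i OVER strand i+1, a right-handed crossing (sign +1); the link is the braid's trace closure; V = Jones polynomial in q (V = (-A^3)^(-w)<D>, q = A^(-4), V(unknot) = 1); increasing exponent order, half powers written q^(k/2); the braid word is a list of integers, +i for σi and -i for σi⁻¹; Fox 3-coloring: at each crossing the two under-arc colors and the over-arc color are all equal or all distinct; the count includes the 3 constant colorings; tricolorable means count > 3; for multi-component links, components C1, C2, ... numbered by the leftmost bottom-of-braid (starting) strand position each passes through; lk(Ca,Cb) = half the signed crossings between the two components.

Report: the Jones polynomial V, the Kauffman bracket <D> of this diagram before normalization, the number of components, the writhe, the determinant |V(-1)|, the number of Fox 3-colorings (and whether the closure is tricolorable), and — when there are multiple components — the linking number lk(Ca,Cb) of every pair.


V(q) = -q^-3 + q^-2 - q^-1 + 3 - q + q^2 - q^3
bracket: A^-9 - A^-5 + A^-1 - 3A^3 + A^7 - A^11 + A^15, w = +1
1 component, writhe +1, over 11 crossings
det 9, colorings 27 of 3^11 — tricolorable
observation: palindromic: swapping q for 1/q fixes V
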